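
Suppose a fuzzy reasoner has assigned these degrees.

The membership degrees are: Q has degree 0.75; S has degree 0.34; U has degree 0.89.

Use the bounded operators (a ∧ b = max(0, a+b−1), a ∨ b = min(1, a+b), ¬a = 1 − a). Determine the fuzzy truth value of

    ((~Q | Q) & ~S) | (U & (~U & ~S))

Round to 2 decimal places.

~Q = 1 − 0.75 = 0.25
~Q | Q = min(1, a+b) on (0.25, 0.75) = 1.00
~S = 1 − 0.34 = 0.66
(~Q | Q) & ~S = max(0, a+b−1) on (1.00, 0.66) = 0.66
~U = 1 − 0.89 = 0.11
~S = 1 − 0.34 = 0.66
~U & ~S = max(0, a+b−1) on (0.11, 0.66) = 0.00
U & (~U & ~S) = max(0, a+b−1) on (0.89, 0.00) = 0.00
((~Q | Q) & ~S) | (U & (~U & ~S)) = min(1, a+b) on (0.66, 0.00) = 0.66

0.66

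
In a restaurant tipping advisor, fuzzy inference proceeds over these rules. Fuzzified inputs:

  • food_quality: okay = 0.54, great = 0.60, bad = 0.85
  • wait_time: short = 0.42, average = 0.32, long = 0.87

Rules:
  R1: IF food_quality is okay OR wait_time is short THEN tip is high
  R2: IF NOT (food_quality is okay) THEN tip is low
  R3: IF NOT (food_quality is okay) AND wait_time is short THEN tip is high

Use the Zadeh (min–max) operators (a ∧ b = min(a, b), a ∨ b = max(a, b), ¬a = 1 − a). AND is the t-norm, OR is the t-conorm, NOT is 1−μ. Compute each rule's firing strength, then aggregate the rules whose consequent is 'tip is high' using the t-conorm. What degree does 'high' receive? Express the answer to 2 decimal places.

R1: okay=0.54, short=0.42; OR[max(a, b)] → w = 0.54
R2: ¬okay=1−0.54=0.46 → w = 0.46
R3: ¬okay=1−0.54=0.46, short=0.42; AND[min(a, b)] → w = 0.42
Rules with consequent 'high': {R1, R3} → strengths 0.54, 0.42
Aggregate via t-conorm [max(a, b)]: 0.54

0.54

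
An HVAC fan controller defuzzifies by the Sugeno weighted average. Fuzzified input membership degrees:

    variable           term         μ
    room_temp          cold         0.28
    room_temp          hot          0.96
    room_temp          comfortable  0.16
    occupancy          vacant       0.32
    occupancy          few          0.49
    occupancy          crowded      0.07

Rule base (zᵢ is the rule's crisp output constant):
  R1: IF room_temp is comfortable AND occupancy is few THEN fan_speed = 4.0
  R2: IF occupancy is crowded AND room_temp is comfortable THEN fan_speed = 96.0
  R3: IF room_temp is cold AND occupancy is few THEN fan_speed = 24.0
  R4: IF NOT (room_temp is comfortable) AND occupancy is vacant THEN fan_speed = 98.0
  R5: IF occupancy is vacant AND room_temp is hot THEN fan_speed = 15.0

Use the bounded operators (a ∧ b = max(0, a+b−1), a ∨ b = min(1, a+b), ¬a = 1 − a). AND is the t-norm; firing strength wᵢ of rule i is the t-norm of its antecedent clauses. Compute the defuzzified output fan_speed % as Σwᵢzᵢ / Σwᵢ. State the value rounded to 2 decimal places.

R1 (z=4.0): comfortable=0.16, few=0.49; AND[max(0, a+b−1)] → w = 0.00
R2 (z=96.0): crowded=0.07, comfortable=0.16; AND[max(0, a+b−1)] → w = 0.00
R3 (z=24.0): cold=0.28, few=0.49; AND[max(0, a+b−1)] → w = 0.00
R4 (z=98.0): ¬comfortable=1−0.16=0.84, vacant=0.32; AND[max(0, a+b−1)] → w = 0.16
R5 (z=15.0): vacant=0.32, hot=0.96; AND[max(0, a+b−1)] → w = 0.28
Weighted average = (0.00·4.0 + 0.00·96.0 + 0.00·24.0 + 0.16·98.0 + 0.28·15.0) / (0.00 + 0.00 + 0.00 + 0.16 + 0.28)
  = 19.8800 / 0.4400 = 45.18

45.18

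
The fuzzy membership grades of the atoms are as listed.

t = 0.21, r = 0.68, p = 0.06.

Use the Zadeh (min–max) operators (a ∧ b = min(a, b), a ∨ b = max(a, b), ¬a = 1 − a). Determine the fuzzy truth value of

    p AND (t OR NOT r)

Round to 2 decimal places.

NOT r = 1 − 0.68 = 0.32
t OR NOT r = max(a, b) on (0.21, 0.32) = 0.32
p AND (t OR NOT r) = min(a, b) on (0.06, 0.32) = 0.06

0.06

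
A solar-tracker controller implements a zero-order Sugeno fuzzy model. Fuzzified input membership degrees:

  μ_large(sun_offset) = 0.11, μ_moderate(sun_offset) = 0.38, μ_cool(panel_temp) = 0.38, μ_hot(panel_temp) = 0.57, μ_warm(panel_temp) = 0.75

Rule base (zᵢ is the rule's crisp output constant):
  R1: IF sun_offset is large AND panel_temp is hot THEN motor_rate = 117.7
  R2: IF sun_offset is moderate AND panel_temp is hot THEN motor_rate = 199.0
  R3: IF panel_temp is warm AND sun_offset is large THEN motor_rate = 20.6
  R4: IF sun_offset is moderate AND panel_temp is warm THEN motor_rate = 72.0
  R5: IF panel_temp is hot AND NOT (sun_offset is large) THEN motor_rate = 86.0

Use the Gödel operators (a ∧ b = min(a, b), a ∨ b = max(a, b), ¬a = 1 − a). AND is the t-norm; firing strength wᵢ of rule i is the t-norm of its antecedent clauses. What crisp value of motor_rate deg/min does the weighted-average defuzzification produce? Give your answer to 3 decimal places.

107.879

R1 (z=117.7): large=0.11, hot=0.57; AND[min(a, b)] → w = 0.11
R2 (z=199.0): moderate=0.38, hot=0.57; AND[min(a, b)] → w = 0.38
R3 (z=20.6): warm=0.75, large=0.11; AND[min(a, b)] → w = 0.11
R4 (z=72.0): moderate=0.38, warm=0.75; AND[min(a, b)] → w = 0.38
R5 (z=86.0): hot=0.57, ¬large=1−0.11=0.89; AND[min(a, b)] → w = 0.57
Weighted average = (0.11·117.7 + 0.38·199.0 + 0.11·20.6 + 0.38·72.0 + 0.57·86.0) / (0.11 + 0.38 + 0.11 + 0.38 + 0.57)
  = 167.2130 / 1.5500 = 107.879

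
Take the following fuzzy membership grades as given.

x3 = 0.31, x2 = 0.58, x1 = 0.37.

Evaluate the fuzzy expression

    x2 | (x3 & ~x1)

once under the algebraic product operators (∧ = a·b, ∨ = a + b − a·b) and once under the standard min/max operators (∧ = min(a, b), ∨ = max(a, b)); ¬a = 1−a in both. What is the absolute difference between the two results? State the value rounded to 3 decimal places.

Under algebraic product:
  ~x1 = 1 − 0.3700 = 0.6300
  x3 & ~x1 = a·b on (0.3100, 0.6300) = 0.1953
  x2 | (x3 & ~x1) = a + b − a·b on (0.5800, 0.1953) = 0.6620
  → value = 0.6620
Under standard min/max:
  ~x1 = 1 − 0.37 = 0.63
  x3 & ~x1 = min(a, b) on (0.31, 0.63) = 0.31
  x2 | (x3 & ~x1) = max(a, b) on (0.58, 0.31) = 0.58
  → value = 0.5800
|0.6620 − 0.5800| = 0.082

0.082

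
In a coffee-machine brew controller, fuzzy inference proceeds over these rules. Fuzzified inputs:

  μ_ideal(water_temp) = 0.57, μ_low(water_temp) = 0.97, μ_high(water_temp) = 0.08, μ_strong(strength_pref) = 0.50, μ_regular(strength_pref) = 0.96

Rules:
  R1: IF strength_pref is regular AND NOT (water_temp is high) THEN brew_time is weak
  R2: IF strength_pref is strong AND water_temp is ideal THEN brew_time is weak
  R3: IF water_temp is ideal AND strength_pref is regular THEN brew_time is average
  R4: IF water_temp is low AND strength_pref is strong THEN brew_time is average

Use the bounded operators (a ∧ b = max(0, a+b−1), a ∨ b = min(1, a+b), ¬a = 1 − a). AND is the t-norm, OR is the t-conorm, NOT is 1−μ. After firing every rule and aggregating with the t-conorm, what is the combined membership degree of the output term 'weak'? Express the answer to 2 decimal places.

0.95

R1: regular=0.96, ¬high=1−0.08=0.92; AND[max(0, a+b−1)] → w = 0.88
R2: strong=0.50, ideal=0.57; AND[max(0, a+b−1)] → w = 0.07
R3: ideal=0.57, regular=0.96; AND[max(0, a+b−1)] → w = 0.53
R4: low=0.97, strong=0.50; AND[max(0, a+b−1)] → w = 0.47
Rules with consequent 'weak': {R1, R2} → strengths 0.88, 0.07
Aggregate via t-conorm [min(1, a+b)]: 0.95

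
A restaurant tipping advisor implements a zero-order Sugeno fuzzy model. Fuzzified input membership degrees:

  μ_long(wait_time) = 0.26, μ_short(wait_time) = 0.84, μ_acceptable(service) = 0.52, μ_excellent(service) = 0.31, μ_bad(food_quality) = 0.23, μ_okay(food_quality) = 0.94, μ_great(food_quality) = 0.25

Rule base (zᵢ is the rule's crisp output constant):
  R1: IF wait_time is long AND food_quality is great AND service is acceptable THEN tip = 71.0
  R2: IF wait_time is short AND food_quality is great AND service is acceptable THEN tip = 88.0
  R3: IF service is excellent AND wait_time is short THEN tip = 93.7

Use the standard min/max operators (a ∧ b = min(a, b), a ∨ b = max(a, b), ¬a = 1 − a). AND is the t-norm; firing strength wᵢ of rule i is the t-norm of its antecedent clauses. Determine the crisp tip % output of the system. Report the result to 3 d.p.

84.935

R1 (z=71.0): long=0.26, great=0.25, acceptable=0.52; AND[min(a, b)] → w = 0.25
R2 (z=88.0): short=0.84, great=0.25, acceptable=0.52; AND[min(a, b)] → w = 0.25
R3 (z=93.7): excellent=0.31, short=0.84; AND[min(a, b)] → w = 0.31
Weighted average = (0.25·71.0 + 0.25·88.0 + 0.31·93.7) / (0.25 + 0.25 + 0.31)
  = 68.7970 / 0.8100 = 84.935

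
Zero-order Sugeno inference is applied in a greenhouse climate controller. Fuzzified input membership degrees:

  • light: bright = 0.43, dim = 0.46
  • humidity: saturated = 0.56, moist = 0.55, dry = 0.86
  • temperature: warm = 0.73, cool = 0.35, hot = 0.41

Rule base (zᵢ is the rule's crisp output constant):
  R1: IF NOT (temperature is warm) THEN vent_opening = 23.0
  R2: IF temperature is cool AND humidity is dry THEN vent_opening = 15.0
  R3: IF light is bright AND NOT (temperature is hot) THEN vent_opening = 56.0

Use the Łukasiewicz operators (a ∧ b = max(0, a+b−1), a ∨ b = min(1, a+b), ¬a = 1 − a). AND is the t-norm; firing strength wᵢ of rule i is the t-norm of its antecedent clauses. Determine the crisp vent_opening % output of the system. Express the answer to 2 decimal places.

20.96

R1 (z=23.0): ¬warm=1−0.73=0.27 → w = 0.27
R2 (z=15.0): cool=0.35, dry=0.86; AND[max(0, a+b−1)] → w = 0.21
R3 (z=56.0): bright=0.43, ¬hot=1−0.41=0.59; AND[max(0, a+b−1)] → w = 0.02
Weighted average = (0.27·23.0 + 0.21·15.0 + 0.02·56.0) / (0.27 + 0.21 + 0.02)
  = 10.4800 / 0.5000 = 20.96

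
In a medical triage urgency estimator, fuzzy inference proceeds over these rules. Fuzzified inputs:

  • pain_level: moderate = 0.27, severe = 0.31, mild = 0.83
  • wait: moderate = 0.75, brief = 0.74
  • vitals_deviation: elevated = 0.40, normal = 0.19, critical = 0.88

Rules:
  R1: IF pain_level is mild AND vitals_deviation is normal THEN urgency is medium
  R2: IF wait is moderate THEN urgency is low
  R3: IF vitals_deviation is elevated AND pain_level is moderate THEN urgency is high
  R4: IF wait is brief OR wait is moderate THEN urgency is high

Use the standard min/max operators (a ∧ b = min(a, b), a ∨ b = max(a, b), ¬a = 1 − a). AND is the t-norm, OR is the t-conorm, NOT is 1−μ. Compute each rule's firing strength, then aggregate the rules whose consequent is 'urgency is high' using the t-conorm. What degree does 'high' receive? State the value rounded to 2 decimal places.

R1: mild=0.83, normal=0.19; AND[min(a, b)] → w = 0.19
R2: moderate=0.75 → w = 0.75
R3: elevated=0.40, moderate=0.27; AND[min(a, b)] → w = 0.27
R4: brief=0.74, moderate=0.75; OR[max(a, b)] → w = 0.75
Rules with consequent 'high': {R3, R4} → strengths 0.27, 0.75
Aggregate via t-conorm [max(a, b)]: 0.75

0.75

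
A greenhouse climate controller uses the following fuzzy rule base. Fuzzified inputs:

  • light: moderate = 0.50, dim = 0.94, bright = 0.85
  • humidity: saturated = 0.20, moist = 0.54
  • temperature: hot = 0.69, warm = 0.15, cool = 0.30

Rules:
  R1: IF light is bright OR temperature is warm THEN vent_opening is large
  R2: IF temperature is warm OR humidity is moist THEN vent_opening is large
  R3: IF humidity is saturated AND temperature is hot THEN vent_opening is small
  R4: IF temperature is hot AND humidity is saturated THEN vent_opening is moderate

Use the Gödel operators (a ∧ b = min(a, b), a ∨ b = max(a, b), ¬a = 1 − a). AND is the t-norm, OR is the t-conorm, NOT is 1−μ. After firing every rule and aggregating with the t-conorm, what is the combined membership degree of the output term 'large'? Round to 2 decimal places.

0.85

R1: bright=0.85, warm=0.15; OR[max(a, b)] → w = 0.85
R2: warm=0.15, moist=0.54; OR[max(a, b)] → w = 0.54
R3: saturated=0.20, hot=0.69; AND[min(a, b)] → w = 0.20
R4: hot=0.69, saturated=0.20; AND[min(a, b)] → w = 0.20
Rules with consequent 'large': {R1, R2} → strengths 0.85, 0.54
Aggregate via t-conorm [max(a, b)]: 0.85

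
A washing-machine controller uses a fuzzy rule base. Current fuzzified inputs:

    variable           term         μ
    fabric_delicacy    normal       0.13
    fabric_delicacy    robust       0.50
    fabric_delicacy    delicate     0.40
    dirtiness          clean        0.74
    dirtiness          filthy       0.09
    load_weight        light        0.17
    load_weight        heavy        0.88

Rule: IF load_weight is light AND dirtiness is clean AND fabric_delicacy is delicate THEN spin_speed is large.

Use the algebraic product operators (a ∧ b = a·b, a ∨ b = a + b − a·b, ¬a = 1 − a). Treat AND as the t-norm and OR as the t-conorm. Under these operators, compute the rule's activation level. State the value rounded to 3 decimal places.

0.050

firing strength: light=0.17, clean=0.74, delicate=0.40; AND[a·b] → w = 0.0503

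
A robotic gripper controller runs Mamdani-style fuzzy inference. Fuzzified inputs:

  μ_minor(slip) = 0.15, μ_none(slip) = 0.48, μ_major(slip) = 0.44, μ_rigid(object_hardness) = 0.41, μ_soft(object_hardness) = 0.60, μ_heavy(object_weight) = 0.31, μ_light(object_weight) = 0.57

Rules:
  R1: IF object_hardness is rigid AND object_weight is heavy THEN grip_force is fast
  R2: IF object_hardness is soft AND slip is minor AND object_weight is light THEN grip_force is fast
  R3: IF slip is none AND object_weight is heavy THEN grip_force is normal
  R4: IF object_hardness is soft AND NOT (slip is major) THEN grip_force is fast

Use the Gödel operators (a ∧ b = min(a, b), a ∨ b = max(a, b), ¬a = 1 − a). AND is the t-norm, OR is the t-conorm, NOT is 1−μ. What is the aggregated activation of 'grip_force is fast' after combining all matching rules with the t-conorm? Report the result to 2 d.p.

0.56

R1: rigid=0.41, heavy=0.31; AND[min(a, b)] → w = 0.31
R2: soft=0.60, minor=0.15, light=0.57; AND[min(a, b)] → w = 0.15
R3: none=0.48, heavy=0.31; AND[min(a, b)] → w = 0.31
R4: soft=0.60, ¬major=1−0.44=0.56; AND[min(a, b)] → w = 0.56
Rules with consequent 'fast': {R1, R2, R4} → strengths 0.31, 0.15, 0.56
Aggregate via t-conorm [max(a, b)]: 0.56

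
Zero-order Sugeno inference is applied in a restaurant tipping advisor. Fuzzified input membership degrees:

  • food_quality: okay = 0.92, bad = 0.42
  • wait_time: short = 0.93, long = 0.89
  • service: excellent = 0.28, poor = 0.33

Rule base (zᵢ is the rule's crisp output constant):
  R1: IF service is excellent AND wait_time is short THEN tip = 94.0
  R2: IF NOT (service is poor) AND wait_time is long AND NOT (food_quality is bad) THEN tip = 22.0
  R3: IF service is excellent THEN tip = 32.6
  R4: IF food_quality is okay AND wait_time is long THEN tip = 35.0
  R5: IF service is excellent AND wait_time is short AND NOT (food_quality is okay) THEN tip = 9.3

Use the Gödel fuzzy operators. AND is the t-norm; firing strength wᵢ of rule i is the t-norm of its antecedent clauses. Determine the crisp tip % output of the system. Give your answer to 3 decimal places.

37.963

R1 (z=94.0): excellent=0.28, short=0.93; AND[min(a, b)] → w = 0.28
R2 (z=22.0): ¬poor=1−0.33=0.67, long=0.89, ¬bad=1−0.42=0.58; AND[min(a, b)] → w = 0.58
R3 (z=32.6): excellent=0.28 → w = 0.28
R4 (z=35.0): okay=0.92, long=0.89; AND[min(a, b)] → w = 0.89
R5 (z=9.3): excellent=0.28, short=0.93, ¬okay=1−0.92=0.08; AND[min(a, b)] → w = 0.08
Weighted average = (0.28·94.0 + 0.58·22.0 + 0.28·32.6 + 0.89·35.0 + 0.08·9.3) / (0.28 + 0.58 + 0.28 + 0.89 + 0.08)
  = 80.1020 / 2.1100 = 37.963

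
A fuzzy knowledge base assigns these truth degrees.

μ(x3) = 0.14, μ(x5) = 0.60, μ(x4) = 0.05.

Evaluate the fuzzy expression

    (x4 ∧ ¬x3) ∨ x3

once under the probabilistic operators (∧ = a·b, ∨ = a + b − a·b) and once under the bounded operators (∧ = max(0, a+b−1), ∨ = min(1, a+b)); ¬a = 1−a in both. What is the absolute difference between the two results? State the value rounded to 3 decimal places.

0.037

Under probabilistic:
  ¬x3 = 1 − 0.1400 = 0.8600
  x4 ∧ ¬x3 = a·b on (0.0500, 0.8600) = 0.0430
  (x4 ∧ ¬x3) ∨ x3 = a + b − a·b on (0.0430, 0.1400) = 0.1770
  → value = 0.1770
Under bounded:
  ¬x3 = 1 − 0.14 = 0.86
  x4 ∧ ¬x3 = max(0, a+b−1) on (0.05, 0.86) = 0.00
  (x4 ∧ ¬x3) ∨ x3 = min(1, a+b) on (0.00, 0.14) = 0.14
  → value = 0.1400
|0.1770 − 0.1400| = 0.037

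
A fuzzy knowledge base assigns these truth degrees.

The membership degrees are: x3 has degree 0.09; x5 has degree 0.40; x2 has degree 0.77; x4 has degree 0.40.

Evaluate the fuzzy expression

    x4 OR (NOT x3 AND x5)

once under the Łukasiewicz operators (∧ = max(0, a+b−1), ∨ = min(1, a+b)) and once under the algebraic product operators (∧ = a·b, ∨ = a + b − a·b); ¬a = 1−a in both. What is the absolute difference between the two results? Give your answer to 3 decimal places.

Under Łukasiewicz:
  NOT x3 = 1 − 0.09 = 0.91
  NOT x3 AND x5 = max(0, a+b−1) on (0.91, 0.40) = 0.31
  x4 OR (NOT x3 AND x5) = min(1, a+b) on (0.40, 0.31) = 0.71
  → value = 0.7100
Under algebraic product:
  NOT x3 = 1 − 0.0900 = 0.9100
  NOT x3 AND x5 = a·b on (0.9100, 0.4000) = 0.3640
  x4 OR (NOT x3 AND x5) = a + b − a·b on (0.4000, 0.3640) = 0.6184
  → value = 0.6184
|0.7100 − 0.6184| = 0.092

0.092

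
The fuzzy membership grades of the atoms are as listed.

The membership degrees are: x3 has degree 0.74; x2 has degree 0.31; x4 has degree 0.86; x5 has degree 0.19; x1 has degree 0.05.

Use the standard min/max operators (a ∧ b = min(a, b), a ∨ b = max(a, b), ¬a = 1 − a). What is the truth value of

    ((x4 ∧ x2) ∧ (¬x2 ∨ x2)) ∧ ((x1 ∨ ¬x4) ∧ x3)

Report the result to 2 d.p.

0.14

x4 ∧ x2 = min(a, b) on (0.86, 0.31) = 0.31
¬x2 = 1 − 0.31 = 0.69
¬x2 ∨ x2 = max(a, b) on (0.69, 0.31) = 0.69
(x4 ∧ x2) ∧ (¬x2 ∨ x2) = min(a, b) on (0.31, 0.69) = 0.31
¬x4 = 1 − 0.86 = 0.14
x1 ∨ ¬x4 = max(a, b) on (0.05, 0.14) = 0.14
(x1 ∨ ¬x4) ∧ x3 = min(a, b) on (0.14, 0.74) = 0.14
((x4 ∧ x2) ∧ (¬x2 ∨ x2)) ∧ ((x1 ∨ ¬x4) ∧ x3) = min(a, b) on (0.31, 0.14) = 0.14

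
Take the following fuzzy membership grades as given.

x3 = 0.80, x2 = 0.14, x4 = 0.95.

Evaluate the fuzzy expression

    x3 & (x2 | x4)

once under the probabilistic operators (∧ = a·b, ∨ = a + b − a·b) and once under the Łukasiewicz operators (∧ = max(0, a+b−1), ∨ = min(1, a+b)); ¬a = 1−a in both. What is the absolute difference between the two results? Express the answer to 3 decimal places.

Under probabilistic:
  x2 | x4 = a + b − a·b on (0.1400, 0.9500) = 0.9570
  x3 & (x2 | x4) = a·b on (0.8000, 0.9570) = 0.7656
  → value = 0.7656
Under Łukasiewicz:
  x2 | x4 = min(1, a+b) on (0.14, 0.95) = 1.00
  x3 & (x2 | x4) = max(0, a+b−1) on (0.80, 1.00) = 0.80
  → value = 0.8000
|0.7656 − 0.8000| = 0.034

0.034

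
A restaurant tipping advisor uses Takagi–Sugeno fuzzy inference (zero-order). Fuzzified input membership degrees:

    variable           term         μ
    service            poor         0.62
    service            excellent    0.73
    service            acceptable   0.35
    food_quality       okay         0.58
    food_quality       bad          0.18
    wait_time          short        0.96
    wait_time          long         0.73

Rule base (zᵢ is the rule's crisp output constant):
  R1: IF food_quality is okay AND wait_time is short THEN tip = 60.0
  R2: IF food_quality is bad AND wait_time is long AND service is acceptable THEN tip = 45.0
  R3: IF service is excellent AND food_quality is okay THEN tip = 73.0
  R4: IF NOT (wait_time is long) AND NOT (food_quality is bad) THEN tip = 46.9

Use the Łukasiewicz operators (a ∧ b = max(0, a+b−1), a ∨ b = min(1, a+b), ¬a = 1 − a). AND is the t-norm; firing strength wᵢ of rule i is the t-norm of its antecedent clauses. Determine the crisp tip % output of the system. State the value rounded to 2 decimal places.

R1 (z=60.0): okay=0.58, short=0.96; AND[max(0, a+b−1)] → w = 0.54
R2 (z=45.0): bad=0.18, long=0.73, acceptable=0.35; AND[max(0, a+b−1)] → w = 0.00
R3 (z=73.0): excellent=0.73, okay=0.58; AND[max(0, a+b−1)] → w = 0.31
R4 (z=46.9): ¬long=1−0.73=0.27, ¬bad=1−0.18=0.82; AND[max(0, a+b−1)] → w = 0.09
Weighted average = (0.54·60.0 + 0.00·45.0 + 0.31·73.0 + 0.09·46.9) / (0.54 + 0.00 + 0.31 + 0.09)
  = 59.2510 / 0.9400 = 63.03

63.03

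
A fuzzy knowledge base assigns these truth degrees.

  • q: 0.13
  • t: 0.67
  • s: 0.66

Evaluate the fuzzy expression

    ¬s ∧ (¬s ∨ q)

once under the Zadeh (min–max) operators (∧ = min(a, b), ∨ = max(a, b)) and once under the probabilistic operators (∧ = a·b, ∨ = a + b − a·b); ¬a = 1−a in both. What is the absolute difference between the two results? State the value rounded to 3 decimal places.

0.195

Under Zadeh (min–max):
  ¬s = 1 − 0.66 = 0.34
  ¬s = 1 − 0.66 = 0.34
  ¬s ∨ q = max(a, b) on (0.34, 0.13) = 0.34
  ¬s ∧ (¬s ∨ q) = min(a, b) on (0.34, 0.34) = 0.34
  → value = 0.3400
Under probabilistic:
  ¬s = 1 − 0.6600 = 0.3400
  ¬s = 1 − 0.6600 = 0.3400
  ¬s ∨ q = a + b − a·b on (0.3400, 0.1300) = 0.4258
  ¬s ∧ (¬s ∨ q) = a·b on (0.3400, 0.4258) = 0.1448
  → value = 0.1448
|0.3400 − 0.1448| = 0.195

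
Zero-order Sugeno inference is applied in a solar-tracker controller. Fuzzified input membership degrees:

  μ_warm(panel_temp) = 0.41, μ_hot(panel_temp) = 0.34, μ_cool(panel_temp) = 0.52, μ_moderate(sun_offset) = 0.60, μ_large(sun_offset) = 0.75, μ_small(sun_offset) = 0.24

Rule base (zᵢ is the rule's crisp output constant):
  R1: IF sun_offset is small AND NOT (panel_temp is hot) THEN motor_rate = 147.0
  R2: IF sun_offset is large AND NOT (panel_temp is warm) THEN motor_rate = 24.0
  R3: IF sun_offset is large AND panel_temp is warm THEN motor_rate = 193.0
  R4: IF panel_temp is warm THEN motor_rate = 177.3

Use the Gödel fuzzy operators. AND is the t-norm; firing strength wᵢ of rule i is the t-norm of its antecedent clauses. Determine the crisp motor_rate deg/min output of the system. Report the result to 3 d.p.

121.978

R1 (z=147.0): small=0.24, ¬hot=1−0.34=0.66; AND[min(a, b)] → w = 0.24
R2 (z=24.0): large=0.75, ¬warm=1−0.41=0.59; AND[min(a, b)] → w = 0.59
R3 (z=193.0): large=0.75, warm=0.41; AND[min(a, b)] → w = 0.41
R4 (z=177.3): warm=0.41 → w = 0.41
Weighted average = (0.24·147.0 + 0.59·24.0 + 0.41·193.0 + 0.41·177.3) / (0.24 + 0.59 + 0.41 + 0.41)
  = 201.2630 / 1.6500 = 121.978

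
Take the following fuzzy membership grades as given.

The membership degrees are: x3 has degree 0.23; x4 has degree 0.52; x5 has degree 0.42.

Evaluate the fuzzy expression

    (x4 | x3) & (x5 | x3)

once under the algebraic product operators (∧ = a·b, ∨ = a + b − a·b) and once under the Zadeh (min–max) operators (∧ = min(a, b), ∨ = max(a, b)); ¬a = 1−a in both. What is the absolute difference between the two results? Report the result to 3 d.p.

Under algebraic product:
  x4 | x3 = a + b − a·b on (0.5200, 0.2300) = 0.6304
  x5 | x3 = a + b − a·b on (0.4200, 0.2300) = 0.5534
  (x4 | x3) & (x5 | x3) = a·b on (0.6304, 0.5534) = 0.3489
  → value = 0.3489
Under Zadeh (min–max):
  x4 | x3 = max(a, b) on (0.52, 0.23) = 0.52
  x5 | x3 = max(a, b) on (0.42, 0.23) = 0.42
  (x4 | x3) & (x5 | x3) = min(a, b) on (0.52, 0.42) = 0.42
  → value = 0.4200
|0.3489 − 0.4200| = 0.071

0.071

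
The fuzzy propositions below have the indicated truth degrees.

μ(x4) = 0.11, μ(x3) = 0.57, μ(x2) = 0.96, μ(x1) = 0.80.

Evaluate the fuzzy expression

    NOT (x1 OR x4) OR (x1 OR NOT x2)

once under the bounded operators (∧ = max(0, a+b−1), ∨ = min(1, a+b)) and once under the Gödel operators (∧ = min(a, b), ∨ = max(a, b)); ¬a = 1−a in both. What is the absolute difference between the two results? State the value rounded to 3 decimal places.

0.130

Under bounded:
  x1 OR x4 = min(1, a+b) on (0.80, 0.11) = 0.91
  NOT (x1 OR x4) = 1 − 0.91 = 0.09
  NOT x2 = 1 − 0.96 = 0.04
  x1 OR NOT x2 = min(1, a+b) on (0.80, 0.04) = 0.84
  NOT (x1 OR x4) OR (x1 OR NOT x2) = min(1, a+b) on (0.09, 0.84) = 0.93
  → value = 0.9300
Under Gödel:
  x1 OR x4 = max(a, b) on (0.80, 0.11) = 0.80
  NOT (x1 OR x4) = 1 − 0.80 = 0.20
  NOT x2 = 1 − 0.96 = 0.04
  x1 OR NOT x2 = max(a, b) on (0.80, 0.04) = 0.80
  NOT (x1 OR x4) OR (x1 OR NOT x2) = max(a, b) on (0.20, 0.80) = 0.80
  → value = 0.8000
|0.9300 − 0.8000| = 0.130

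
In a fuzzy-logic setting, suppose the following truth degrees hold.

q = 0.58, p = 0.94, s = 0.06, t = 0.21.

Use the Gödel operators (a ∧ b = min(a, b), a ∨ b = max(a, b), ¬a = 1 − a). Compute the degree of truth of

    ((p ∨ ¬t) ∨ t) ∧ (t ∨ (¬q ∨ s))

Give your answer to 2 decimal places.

0.42

¬t = 1 − 0.21 = 0.79
p ∨ ¬t = max(a, b) on (0.94, 0.79) = 0.94
(p ∨ ¬t) ∨ t = max(a, b) on (0.94, 0.21) = 0.94
¬q = 1 − 0.58 = 0.42
¬q ∨ s = max(a, b) on (0.42, 0.06) = 0.42
t ∨ (¬q ∨ s) = max(a, b) on (0.21, 0.42) = 0.42
((p ∨ ¬t) ∨ t) ∧ (t ∨ (¬q ∨ s)) = min(a, b) on (0.94, 0.42) = 0.42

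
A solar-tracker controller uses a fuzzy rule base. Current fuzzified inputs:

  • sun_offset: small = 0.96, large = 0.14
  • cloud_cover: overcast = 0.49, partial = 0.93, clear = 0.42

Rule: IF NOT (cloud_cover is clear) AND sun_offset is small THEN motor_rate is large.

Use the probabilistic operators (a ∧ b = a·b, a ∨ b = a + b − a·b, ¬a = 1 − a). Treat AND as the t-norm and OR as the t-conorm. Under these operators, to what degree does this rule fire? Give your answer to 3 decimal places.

0.557

firing strength: ¬clear=1−0.42=0.58, small=0.96; AND[a·b] → w = 0.5568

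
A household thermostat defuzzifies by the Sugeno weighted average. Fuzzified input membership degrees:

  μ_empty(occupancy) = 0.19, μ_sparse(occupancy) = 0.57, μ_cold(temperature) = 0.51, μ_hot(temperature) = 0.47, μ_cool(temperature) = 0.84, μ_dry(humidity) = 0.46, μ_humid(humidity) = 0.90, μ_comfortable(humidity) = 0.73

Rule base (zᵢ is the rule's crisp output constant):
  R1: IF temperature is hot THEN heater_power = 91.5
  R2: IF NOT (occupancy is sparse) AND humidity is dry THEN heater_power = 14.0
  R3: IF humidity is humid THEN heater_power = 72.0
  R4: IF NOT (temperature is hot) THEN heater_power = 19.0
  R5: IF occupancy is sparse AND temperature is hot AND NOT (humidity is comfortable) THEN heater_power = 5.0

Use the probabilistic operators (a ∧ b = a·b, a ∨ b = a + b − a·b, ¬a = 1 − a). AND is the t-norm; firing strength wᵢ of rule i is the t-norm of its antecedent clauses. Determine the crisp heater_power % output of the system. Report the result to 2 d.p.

55.76

R1 (z=91.5): hot=0.47 → w = 0.4700
R2 (z=14.0): ¬sparse=1−0.57=0.43, dry=0.46; AND[a·b] → w = 0.1978
R3 (z=72.0): humid=0.90 → w = 0.9000
R4 (z=19.0): ¬hot=1−0.47=0.53 → w = 0.5300
R5 (z=5.0): sparse=0.57, hot=0.47, ¬comfortable=1−0.73=0.27; AND[a·b] → w = 0.0723
Weighted average = (0.4700·91.5 + 0.1978·14.0 + 0.9000·72.0 + 0.5300·19.0 + 0.0723·5.0) / (0.4700 + 0.1978 + 0.9000 + 0.5300 + 0.0723)
  = 121.0059 / 2.1701 = 55.76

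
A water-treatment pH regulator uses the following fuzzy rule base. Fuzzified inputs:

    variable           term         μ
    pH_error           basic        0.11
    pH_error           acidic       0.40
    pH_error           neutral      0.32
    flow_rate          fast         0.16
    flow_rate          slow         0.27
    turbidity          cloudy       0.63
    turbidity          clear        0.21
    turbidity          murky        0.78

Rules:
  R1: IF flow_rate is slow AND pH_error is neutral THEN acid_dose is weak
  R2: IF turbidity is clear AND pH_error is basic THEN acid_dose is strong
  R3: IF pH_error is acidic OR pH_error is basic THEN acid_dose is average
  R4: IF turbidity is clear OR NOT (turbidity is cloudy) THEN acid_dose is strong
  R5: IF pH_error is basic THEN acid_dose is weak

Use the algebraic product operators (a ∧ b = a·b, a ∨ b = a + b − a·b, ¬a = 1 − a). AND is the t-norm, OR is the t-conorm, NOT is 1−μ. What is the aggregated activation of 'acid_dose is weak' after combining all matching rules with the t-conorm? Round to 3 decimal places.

0.187

R1: slow=0.27, neutral=0.32; AND[a·b] → w = 0.0864
R2: clear=0.21, basic=0.11; AND[a·b] → w = 0.0231
R3: acidic=0.40, basic=0.11; OR[a + b − a·b] → w = 0.4660
R4: clear=0.21, ¬cloudy=1−0.63=0.37; OR[a + b − a·b] → w = 0.5023
R5: basic=0.11 → w = 0.1100
Rules with consequent 'weak': {R1, R5} → strengths 0.0864, 0.1100
Aggregate via t-conorm [a + b − a·b]: 0.1869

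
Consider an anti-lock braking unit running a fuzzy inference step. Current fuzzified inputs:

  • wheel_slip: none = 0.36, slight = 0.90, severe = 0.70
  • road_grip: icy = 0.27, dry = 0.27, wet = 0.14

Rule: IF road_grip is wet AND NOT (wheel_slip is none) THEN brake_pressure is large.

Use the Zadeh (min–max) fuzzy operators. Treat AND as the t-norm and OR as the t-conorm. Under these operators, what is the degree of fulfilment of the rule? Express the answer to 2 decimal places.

0.14

firing strength: wet=0.14, ¬none=1−0.36=0.64; AND[min(a, b)] → w = 0.14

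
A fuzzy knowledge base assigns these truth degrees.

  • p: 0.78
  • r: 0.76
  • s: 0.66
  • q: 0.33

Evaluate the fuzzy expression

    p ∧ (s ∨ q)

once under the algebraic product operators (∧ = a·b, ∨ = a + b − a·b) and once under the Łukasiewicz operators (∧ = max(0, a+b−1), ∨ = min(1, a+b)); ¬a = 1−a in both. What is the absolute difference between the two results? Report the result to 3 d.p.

0.168

Under algebraic product:
  s ∨ q = a + b − a·b on (0.6600, 0.3300) = 0.7722
  p ∧ (s ∨ q) = a·b on (0.7800, 0.7722) = 0.6023
  → value = 0.6023
Under Łukasiewicz:
  s ∨ q = min(1, a+b) on (0.66, 0.33) = 0.99
  p ∧ (s ∨ q) = max(0, a+b−1) on (0.78, 0.99) = 0.77
  → value = 0.7700
|0.6023 − 0.7700| = 0.168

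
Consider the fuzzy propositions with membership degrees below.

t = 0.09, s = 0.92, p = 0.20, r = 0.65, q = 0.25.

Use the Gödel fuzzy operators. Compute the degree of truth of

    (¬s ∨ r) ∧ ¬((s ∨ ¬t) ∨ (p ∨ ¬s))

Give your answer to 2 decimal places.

0.08

¬s = 1 − 0.92 = 0.08
¬s ∨ r = max(a, b) on (0.08, 0.65) = 0.65
¬t = 1 − 0.09 = 0.91
s ∨ ¬t = max(a, b) on (0.92, 0.91) = 0.92
¬s = 1 − 0.92 = 0.08
p ∨ ¬s = max(a, b) on (0.20, 0.08) = 0.20
(s ∨ ¬t) ∨ (p ∨ ¬s) = max(a, b) on (0.92, 0.20) = 0.92
¬((s ∨ ¬t) ∨ (p ∨ ¬s)) = 1 − 0.92 = 0.08
(¬s ∨ r) ∧ ¬((s ∨ ¬t) ∨ (p ∨ ¬s)) = min(a, b) on (0.65, 0.08) = 0.08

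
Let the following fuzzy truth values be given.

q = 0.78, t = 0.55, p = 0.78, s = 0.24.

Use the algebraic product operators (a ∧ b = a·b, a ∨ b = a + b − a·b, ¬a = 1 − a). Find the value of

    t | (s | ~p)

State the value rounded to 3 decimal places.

0.733

~p = 1 − 0.7800 = 0.2200
s | ~p = a + b − a·b on (0.2400, 0.2200) = 0.4072
t | (s | ~p) = a + b − a·b on (0.5500, 0.4072) = 0.7332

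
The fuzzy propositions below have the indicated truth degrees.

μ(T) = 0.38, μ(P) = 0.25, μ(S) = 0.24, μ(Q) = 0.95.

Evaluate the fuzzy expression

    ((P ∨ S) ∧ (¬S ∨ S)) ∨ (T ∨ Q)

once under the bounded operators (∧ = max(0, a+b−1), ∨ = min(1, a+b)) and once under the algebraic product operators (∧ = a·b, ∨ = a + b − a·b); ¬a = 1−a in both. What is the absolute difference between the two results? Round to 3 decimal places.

0.020

Under bounded:
  P ∨ S = min(1, a+b) on (0.25, 0.24) = 0.49
  ¬S = 1 − 0.24 = 0.76
  ¬S ∨ S = min(1, a+b) on (0.76, 0.24) = 1.00
  (P ∨ S) ∧ (¬S ∨ S) = max(0, a+b−1) on (0.49, 1.00) = 0.49
  T ∨ Q = min(1, a+b) on (0.38, 0.95) = 1.00
  ((P ∨ S) ∧ (¬S ∨ S)) ∨ (T ∨ Q) = min(1, a+b) on (0.49, 1.00) = 1.00
  → value = 1.0000
Under algebraic product:
  P ∨ S = a + b − a·b on (0.2500, 0.2400) = 0.4300
  ¬S = 1 − 0.2400 = 0.7600
  ¬S ∨ S = a + b − a·b on (0.7600, 0.2400) = 0.8176
  (P ∨ S) ∧ (¬S ∨ S) = a·b on (0.4300, 0.8176) = 0.3516
  T ∨ Q = a + b − a·b on (0.3800, 0.9500) = 0.9690
  ((P ∨ S) ∧ (¬S ∨ S)) ∨ (T ∨ Q) = a + b − a·b on (0.3516, 0.9690) = 0.9799
  → value = 0.9799
|1.0000 − 0.9799| = 0.020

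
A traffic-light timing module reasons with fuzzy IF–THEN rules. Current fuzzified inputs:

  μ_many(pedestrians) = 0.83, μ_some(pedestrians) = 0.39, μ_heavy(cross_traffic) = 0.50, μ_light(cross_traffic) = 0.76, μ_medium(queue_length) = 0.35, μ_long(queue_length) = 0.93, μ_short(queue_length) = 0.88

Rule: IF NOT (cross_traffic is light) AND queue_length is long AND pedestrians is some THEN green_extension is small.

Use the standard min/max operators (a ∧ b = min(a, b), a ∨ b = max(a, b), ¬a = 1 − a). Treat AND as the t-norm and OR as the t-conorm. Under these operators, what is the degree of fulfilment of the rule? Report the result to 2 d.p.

firing strength: ¬light=1−0.76=0.24, long=0.93, some=0.39; AND[min(a, b)] → w = 0.24

0.24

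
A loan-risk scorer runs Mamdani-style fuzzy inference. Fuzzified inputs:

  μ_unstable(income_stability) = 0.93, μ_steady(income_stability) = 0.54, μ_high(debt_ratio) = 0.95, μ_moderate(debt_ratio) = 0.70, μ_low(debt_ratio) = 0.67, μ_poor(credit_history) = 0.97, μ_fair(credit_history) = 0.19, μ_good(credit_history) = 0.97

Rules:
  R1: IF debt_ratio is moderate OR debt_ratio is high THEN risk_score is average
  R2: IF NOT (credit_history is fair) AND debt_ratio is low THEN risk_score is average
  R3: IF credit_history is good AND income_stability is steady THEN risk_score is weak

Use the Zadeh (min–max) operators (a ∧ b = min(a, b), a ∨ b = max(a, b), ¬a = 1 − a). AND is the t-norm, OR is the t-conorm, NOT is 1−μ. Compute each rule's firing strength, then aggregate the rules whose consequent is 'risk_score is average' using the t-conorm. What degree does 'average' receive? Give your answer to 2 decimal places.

R1: moderate=0.70, high=0.95; OR[max(a, b)] → w = 0.95
R2: ¬fair=1−0.19=0.81, low=0.67; AND[min(a, b)] → w = 0.67
R3: good=0.97, steady=0.54; AND[min(a, b)] → w = 0.54
Rules with consequent 'average': {R1, R2} → strengths 0.95, 0.67
Aggregate via t-conorm [max(a, b)]: 0.95

0.95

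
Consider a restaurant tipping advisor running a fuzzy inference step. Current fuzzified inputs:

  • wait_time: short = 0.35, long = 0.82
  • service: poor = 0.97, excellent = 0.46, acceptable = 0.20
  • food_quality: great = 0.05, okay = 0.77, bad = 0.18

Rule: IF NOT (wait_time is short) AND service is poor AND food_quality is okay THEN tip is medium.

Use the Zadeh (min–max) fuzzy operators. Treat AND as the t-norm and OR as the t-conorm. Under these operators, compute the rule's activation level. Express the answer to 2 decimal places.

0.65

firing strength: ¬short=1−0.35=0.65, poor=0.97, okay=0.77; AND[min(a, b)] → w = 0.65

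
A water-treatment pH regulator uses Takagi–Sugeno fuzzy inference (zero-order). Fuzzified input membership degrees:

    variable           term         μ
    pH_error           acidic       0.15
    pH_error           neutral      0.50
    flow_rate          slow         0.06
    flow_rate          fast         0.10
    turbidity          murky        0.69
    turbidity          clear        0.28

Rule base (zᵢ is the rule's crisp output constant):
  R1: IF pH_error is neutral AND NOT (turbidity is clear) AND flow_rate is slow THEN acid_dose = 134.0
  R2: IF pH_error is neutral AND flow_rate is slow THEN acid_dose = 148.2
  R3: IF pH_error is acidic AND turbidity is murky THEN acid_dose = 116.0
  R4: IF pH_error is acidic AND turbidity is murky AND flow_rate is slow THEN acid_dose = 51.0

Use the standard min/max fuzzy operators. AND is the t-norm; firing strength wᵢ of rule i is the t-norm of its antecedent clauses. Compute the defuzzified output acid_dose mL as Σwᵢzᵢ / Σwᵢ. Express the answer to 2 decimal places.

R1 (z=134.0): neutral=0.50, ¬clear=1−0.28=0.72, slow=0.06; AND[min(a, b)] → w = 0.06
R2 (z=148.2): neutral=0.50, slow=0.06; AND[min(a, b)] → w = 0.06
R3 (z=116.0): acidic=0.15, murky=0.69; AND[min(a, b)] → w = 0.15
R4 (z=51.0): acidic=0.15, murky=0.69, slow=0.06; AND[min(a, b)] → w = 0.06
Weighted average = (0.06·134.0 + 0.06·148.2 + 0.15·116.0 + 0.06·51.0) / (0.06 + 0.06 + 0.15 + 0.06)
  = 37.3920 / 0.3300 = 113.31

113.31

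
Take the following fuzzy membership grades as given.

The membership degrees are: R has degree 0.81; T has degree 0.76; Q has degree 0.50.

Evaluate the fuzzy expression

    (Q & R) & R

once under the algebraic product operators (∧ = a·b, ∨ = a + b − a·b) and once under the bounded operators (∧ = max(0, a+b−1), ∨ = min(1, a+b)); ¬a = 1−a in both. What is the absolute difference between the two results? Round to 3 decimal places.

Under algebraic product:
  Q & R = a·b on (0.5000, 0.8100) = 0.4050
  (Q & R) & R = a·b on (0.4050, 0.8100) = 0.3281
  → value = 0.3281
Under bounded:
  Q & R = max(0, a+b−1) on (0.50, 0.81) = 0.31
  (Q & R) & R = max(0, a+b−1) on (0.31, 0.81) = 0.12
  → value = 0.1200
|0.3281 − 0.1200| = 0.208

0.208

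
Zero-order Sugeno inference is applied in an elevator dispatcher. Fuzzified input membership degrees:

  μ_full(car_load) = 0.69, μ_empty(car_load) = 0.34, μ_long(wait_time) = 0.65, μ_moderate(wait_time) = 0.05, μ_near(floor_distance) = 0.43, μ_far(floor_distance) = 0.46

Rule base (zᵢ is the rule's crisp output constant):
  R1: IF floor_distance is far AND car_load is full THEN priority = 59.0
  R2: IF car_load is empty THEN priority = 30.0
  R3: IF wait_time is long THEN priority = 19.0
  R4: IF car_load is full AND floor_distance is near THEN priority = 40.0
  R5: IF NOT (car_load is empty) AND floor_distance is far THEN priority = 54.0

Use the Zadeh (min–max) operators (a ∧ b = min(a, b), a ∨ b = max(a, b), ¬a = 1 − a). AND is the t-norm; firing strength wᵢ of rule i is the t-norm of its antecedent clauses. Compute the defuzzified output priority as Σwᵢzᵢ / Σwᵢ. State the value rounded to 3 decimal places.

39.201

R1 (z=59.0): far=0.46, full=0.69; AND[min(a, b)] → w = 0.46
R2 (z=30.0): empty=0.34 → w = 0.34
R3 (z=19.0): long=0.65 → w = 0.65
R4 (z=40.0): full=0.69, near=0.43; AND[min(a, b)] → w = 0.43
R5 (z=54.0): ¬empty=1−0.34=0.66, far=0.46; AND[min(a, b)] → w = 0.46
Weighted average = (0.46·59.0 + 0.34·30.0 + 0.65·19.0 + 0.43·40.0 + 0.46·54.0) / (0.46 + 0.34 + 0.65 + 0.43 + 0.46)
  = 91.7300 / 2.3400 = 39.201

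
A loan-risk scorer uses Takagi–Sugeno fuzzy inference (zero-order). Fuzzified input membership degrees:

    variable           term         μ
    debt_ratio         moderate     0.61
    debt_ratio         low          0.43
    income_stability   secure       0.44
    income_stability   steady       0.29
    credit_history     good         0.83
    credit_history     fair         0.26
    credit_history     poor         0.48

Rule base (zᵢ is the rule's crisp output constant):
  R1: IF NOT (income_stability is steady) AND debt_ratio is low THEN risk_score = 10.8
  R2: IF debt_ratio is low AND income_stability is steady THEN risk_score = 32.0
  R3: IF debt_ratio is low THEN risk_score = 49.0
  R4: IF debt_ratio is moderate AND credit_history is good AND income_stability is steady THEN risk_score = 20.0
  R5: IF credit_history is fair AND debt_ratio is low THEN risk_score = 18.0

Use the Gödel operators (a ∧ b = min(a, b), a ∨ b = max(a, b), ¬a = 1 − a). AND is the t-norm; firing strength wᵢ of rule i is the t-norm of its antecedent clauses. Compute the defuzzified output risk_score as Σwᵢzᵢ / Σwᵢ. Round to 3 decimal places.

R1 (z=10.8): ¬steady=1−0.29=0.71, low=0.43; AND[min(a, b)] → w = 0.43
R2 (z=32.0): low=0.43, steady=0.29; AND[min(a, b)] → w = 0.29
R3 (z=49.0): low=0.43 → w = 0.43
R4 (z=20.0): moderate=0.61, good=0.83, steady=0.29; AND[min(a, b)] → w = 0.29
R5 (z=18.0): fair=0.26, low=0.43; AND[min(a, b)] → w = 0.26
Weighted average = (0.43·10.8 + 0.29·32.0 + 0.43·49.0 + 0.29·20.0 + 0.26·18.0) / (0.43 + 0.29 + 0.43 + 0.29 + 0.26)
  = 45.4740 / 1.7000 = 26.749

26.749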